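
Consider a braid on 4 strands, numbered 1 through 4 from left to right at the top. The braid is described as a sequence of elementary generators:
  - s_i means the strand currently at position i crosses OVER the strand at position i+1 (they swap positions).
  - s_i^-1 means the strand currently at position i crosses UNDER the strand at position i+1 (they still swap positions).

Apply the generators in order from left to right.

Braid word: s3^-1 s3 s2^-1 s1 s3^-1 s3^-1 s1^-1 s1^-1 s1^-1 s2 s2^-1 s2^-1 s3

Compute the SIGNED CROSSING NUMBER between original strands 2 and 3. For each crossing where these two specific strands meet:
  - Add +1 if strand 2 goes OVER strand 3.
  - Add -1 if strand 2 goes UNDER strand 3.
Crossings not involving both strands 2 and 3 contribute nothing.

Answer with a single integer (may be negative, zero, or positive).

Gen 1: crossing 3x4. Both 2&3? no. Sum: 0
Gen 2: crossing 4x3. Both 2&3? no. Sum: 0
Gen 3: 2 under 3. Both 2&3? yes. Contrib: -1. Sum: -1
Gen 4: crossing 1x3. Both 2&3? no. Sum: -1
Gen 5: crossing 2x4. Both 2&3? no. Sum: -1
Gen 6: crossing 4x2. Both 2&3? no. Sum: -1
Gen 7: crossing 3x1. Both 2&3? no. Sum: -1
Gen 8: crossing 1x3. Both 2&3? no. Sum: -1
Gen 9: crossing 3x1. Both 2&3? no. Sum: -1
Gen 10: 3 over 2. Both 2&3? yes. Contrib: -1. Sum: -2
Gen 11: 2 under 3. Both 2&3? yes. Contrib: -1. Sum: -3
Gen 12: 3 under 2. Both 2&3? yes. Contrib: +1. Sum: -2
Gen 13: crossing 3x4. Both 2&3? no. Sum: -2

Answer: -2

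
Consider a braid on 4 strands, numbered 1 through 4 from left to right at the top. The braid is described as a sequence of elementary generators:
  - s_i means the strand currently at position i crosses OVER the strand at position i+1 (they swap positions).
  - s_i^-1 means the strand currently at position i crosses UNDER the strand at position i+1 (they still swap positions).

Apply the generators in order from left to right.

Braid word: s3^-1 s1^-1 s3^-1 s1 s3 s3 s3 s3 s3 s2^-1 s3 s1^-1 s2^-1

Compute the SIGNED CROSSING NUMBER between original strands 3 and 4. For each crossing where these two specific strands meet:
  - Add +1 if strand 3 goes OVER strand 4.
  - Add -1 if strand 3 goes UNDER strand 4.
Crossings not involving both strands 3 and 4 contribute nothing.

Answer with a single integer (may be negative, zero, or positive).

Answer: 1

Derivation:
Gen 1: 3 under 4. Both 3&4? yes. Contrib: -1. Sum: -1
Gen 2: crossing 1x2. Both 3&4? no. Sum: -1
Gen 3: 4 under 3. Both 3&4? yes. Contrib: +1. Sum: 0
Gen 4: crossing 2x1. Both 3&4? no. Sum: 0
Gen 5: 3 over 4. Both 3&4? yes. Contrib: +1. Sum: 1
Gen 6: 4 over 3. Both 3&4? yes. Contrib: -1. Sum: 0
Gen 7: 3 over 4. Both 3&4? yes. Contrib: +1. Sum: 1
Gen 8: 4 over 3. Both 3&4? yes. Contrib: -1. Sum: 0
Gen 9: 3 over 4. Both 3&4? yes. Contrib: +1. Sum: 1
Gen 10: crossing 2x4. Both 3&4? no. Sum: 1
Gen 11: crossing 2x3. Both 3&4? no. Sum: 1
Gen 12: crossing 1x4. Both 3&4? no. Sum: 1
Gen 13: crossing 1x3. Both 3&4? no. Sum: 1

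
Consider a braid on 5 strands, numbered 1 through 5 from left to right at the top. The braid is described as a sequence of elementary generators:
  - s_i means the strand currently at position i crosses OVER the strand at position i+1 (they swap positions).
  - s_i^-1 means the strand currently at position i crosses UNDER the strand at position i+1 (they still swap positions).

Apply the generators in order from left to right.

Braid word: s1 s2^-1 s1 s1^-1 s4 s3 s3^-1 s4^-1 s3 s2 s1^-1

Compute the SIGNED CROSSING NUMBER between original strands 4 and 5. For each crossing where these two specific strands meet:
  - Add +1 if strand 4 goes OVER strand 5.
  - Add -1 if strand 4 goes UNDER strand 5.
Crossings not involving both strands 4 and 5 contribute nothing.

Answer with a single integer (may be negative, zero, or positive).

Answer: 2

Derivation:
Gen 1: crossing 1x2. Both 4&5? no. Sum: 0
Gen 2: crossing 1x3. Both 4&5? no. Sum: 0
Gen 3: crossing 2x3. Both 4&5? no. Sum: 0
Gen 4: crossing 3x2. Both 4&5? no. Sum: 0
Gen 5: 4 over 5. Both 4&5? yes. Contrib: +1. Sum: 1
Gen 6: crossing 1x5. Both 4&5? no. Sum: 1
Gen 7: crossing 5x1. Both 4&5? no. Sum: 1
Gen 8: 5 under 4. Both 4&5? yes. Contrib: +1. Sum: 2
Gen 9: crossing 1x4. Both 4&5? no. Sum: 2
Gen 10: crossing 3x4. Both 4&5? no. Sum: 2
Gen 11: crossing 2x4. Both 4&5? no. Sum: 2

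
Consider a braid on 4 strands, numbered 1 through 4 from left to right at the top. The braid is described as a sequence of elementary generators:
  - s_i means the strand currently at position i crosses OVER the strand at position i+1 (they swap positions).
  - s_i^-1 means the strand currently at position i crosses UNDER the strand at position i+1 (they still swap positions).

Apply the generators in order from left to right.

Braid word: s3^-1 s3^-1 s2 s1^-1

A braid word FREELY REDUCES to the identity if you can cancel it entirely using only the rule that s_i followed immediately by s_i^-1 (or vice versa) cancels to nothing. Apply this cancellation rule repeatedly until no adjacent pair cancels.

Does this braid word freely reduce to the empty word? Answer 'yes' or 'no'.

Gen 1 (s3^-1): push. Stack: [s3^-1]
Gen 2 (s3^-1): push. Stack: [s3^-1 s3^-1]
Gen 3 (s2): push. Stack: [s3^-1 s3^-1 s2]
Gen 4 (s1^-1): push. Stack: [s3^-1 s3^-1 s2 s1^-1]
Reduced word: s3^-1 s3^-1 s2 s1^-1

Answer: no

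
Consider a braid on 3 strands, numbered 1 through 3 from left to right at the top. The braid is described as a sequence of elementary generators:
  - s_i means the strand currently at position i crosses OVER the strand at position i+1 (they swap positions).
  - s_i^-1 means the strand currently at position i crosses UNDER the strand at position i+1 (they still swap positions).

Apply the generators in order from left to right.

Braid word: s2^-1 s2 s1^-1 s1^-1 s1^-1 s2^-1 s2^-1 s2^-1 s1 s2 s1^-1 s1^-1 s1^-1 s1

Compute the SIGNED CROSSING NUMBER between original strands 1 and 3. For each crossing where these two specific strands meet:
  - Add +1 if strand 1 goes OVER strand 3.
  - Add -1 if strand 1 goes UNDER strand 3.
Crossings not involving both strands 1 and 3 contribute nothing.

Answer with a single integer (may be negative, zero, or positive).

Answer: 1

Derivation:
Gen 1: crossing 2x3. Both 1&3? no. Sum: 0
Gen 2: crossing 3x2. Both 1&3? no. Sum: 0
Gen 3: crossing 1x2. Both 1&3? no. Sum: 0
Gen 4: crossing 2x1. Both 1&3? no. Sum: 0
Gen 5: crossing 1x2. Both 1&3? no. Sum: 0
Gen 6: 1 under 3. Both 1&3? yes. Contrib: -1. Sum: -1
Gen 7: 3 under 1. Both 1&3? yes. Contrib: +1. Sum: 0
Gen 8: 1 under 3. Both 1&3? yes. Contrib: -1. Sum: -1
Gen 9: crossing 2x3. Both 1&3? no. Sum: -1
Gen 10: crossing 2x1. Both 1&3? no. Sum: -1
Gen 11: 3 under 1. Both 1&3? yes. Contrib: +1. Sum: 0
Gen 12: 1 under 3. Both 1&3? yes. Contrib: -1. Sum: -1
Gen 13: 3 under 1. Both 1&3? yes. Contrib: +1. Sum: 0
Gen 14: 1 over 3. Both 1&3? yes. Contrib: +1. Sum: 1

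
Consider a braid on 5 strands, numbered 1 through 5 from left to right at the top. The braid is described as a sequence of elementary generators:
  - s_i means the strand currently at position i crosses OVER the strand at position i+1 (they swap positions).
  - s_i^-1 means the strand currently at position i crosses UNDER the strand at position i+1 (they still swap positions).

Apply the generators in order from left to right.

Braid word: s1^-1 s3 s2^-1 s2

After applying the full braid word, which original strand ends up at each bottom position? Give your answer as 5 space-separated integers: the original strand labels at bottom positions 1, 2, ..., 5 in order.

Gen 1 (s1^-1): strand 1 crosses under strand 2. Perm now: [2 1 3 4 5]
Gen 2 (s3): strand 3 crosses over strand 4. Perm now: [2 1 4 3 5]
Gen 3 (s2^-1): strand 1 crosses under strand 4. Perm now: [2 4 1 3 5]
Gen 4 (s2): strand 4 crosses over strand 1. Perm now: [2 1 4 3 5]

Answer: 2 1 4 3 5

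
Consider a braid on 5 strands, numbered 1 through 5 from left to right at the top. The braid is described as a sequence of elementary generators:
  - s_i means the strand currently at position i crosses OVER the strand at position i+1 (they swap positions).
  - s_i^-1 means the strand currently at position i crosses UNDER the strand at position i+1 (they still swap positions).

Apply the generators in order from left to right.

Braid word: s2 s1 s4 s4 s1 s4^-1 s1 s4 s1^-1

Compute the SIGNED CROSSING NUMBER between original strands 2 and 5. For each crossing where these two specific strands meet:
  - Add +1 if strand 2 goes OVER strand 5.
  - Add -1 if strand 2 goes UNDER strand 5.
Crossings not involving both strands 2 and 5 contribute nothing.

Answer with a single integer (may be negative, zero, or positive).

Answer: 0

Derivation:
Gen 1: crossing 2x3. Both 2&5? no. Sum: 0
Gen 2: crossing 1x3. Both 2&5? no. Sum: 0
Gen 3: crossing 4x5. Both 2&5? no. Sum: 0
Gen 4: crossing 5x4. Both 2&5? no. Sum: 0
Gen 5: crossing 3x1. Both 2&5? no. Sum: 0
Gen 6: crossing 4x5. Both 2&5? no. Sum: 0
Gen 7: crossing 1x3. Both 2&5? no. Sum: 0
Gen 8: crossing 5x4. Both 2&5? no. Sum: 0
Gen 9: crossing 3x1. Both 2&5? no. Sum: 0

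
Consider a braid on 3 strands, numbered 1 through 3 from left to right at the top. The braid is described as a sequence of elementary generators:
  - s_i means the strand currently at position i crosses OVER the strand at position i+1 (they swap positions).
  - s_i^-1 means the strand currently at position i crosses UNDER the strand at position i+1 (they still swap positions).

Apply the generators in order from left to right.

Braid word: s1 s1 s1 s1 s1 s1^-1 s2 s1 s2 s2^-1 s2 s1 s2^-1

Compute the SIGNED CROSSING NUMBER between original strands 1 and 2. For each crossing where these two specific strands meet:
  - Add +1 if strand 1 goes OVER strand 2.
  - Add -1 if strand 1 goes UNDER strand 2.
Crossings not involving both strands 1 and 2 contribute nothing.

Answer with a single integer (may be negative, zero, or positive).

Gen 1: 1 over 2. Both 1&2? yes. Contrib: +1. Sum: 1
Gen 2: 2 over 1. Both 1&2? yes. Contrib: -1. Sum: 0
Gen 3: 1 over 2. Both 1&2? yes. Contrib: +1. Sum: 1
Gen 4: 2 over 1. Both 1&2? yes. Contrib: -1. Sum: 0
Gen 5: 1 over 2. Both 1&2? yes. Contrib: +1. Sum: 1
Gen 6: 2 under 1. Both 1&2? yes. Contrib: +1. Sum: 2
Gen 7: crossing 2x3. Both 1&2? no. Sum: 2
Gen 8: crossing 1x3. Both 1&2? no. Sum: 2
Gen 9: 1 over 2. Both 1&2? yes. Contrib: +1. Sum: 3
Gen 10: 2 under 1. Both 1&2? yes. Contrib: +1. Sum: 4
Gen 11: 1 over 2. Both 1&2? yes. Contrib: +1. Sum: 5
Gen 12: crossing 3x2. Both 1&2? no. Sum: 5
Gen 13: crossing 3x1. Both 1&2? no. Sum: 5

Answer: 5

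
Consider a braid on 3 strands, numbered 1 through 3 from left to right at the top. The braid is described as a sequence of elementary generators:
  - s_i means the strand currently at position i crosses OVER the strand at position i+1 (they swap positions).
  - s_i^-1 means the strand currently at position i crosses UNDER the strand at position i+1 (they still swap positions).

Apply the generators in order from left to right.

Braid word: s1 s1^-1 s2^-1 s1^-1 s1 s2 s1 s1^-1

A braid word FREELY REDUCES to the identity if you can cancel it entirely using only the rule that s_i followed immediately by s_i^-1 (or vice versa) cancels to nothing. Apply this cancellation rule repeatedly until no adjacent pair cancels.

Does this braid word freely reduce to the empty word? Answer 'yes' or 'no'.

Answer: yes

Derivation:
Gen 1 (s1): push. Stack: [s1]
Gen 2 (s1^-1): cancels prior s1. Stack: []
Gen 3 (s2^-1): push. Stack: [s2^-1]
Gen 4 (s1^-1): push. Stack: [s2^-1 s1^-1]
Gen 5 (s1): cancels prior s1^-1. Stack: [s2^-1]
Gen 6 (s2): cancels prior s2^-1. Stack: []
Gen 7 (s1): push. Stack: [s1]
Gen 8 (s1^-1): cancels prior s1. Stack: []
Reduced word: (empty)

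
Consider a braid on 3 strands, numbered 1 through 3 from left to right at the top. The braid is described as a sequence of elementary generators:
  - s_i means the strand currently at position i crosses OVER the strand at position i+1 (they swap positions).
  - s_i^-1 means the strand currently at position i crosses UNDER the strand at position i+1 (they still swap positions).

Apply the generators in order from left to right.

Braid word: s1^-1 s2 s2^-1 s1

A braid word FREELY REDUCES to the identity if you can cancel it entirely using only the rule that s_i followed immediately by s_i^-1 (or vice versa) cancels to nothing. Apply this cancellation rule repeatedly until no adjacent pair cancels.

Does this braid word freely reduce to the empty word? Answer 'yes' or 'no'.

Answer: yes

Derivation:
Gen 1 (s1^-1): push. Stack: [s1^-1]
Gen 2 (s2): push. Stack: [s1^-1 s2]
Gen 3 (s2^-1): cancels prior s2. Stack: [s1^-1]
Gen 4 (s1): cancels prior s1^-1. Stack: []
Reduced word: (empty)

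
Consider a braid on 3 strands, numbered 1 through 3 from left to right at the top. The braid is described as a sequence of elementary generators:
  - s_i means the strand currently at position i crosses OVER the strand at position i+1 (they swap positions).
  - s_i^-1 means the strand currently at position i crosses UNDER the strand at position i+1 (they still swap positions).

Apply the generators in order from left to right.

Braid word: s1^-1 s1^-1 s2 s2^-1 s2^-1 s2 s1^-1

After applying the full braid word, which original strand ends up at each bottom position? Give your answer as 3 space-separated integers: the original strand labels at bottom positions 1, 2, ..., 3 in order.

Answer: 2 1 3

Derivation:
Gen 1 (s1^-1): strand 1 crosses under strand 2. Perm now: [2 1 3]
Gen 2 (s1^-1): strand 2 crosses under strand 1. Perm now: [1 2 3]
Gen 3 (s2): strand 2 crosses over strand 3. Perm now: [1 3 2]
Gen 4 (s2^-1): strand 3 crosses under strand 2. Perm now: [1 2 3]
Gen 5 (s2^-1): strand 2 crosses under strand 3. Perm now: [1 3 2]
Gen 6 (s2): strand 3 crosses over strand 2. Perm now: [1 2 3]
Gen 7 (s1^-1): strand 1 crosses under strand 2. Perm now: [2 1 3]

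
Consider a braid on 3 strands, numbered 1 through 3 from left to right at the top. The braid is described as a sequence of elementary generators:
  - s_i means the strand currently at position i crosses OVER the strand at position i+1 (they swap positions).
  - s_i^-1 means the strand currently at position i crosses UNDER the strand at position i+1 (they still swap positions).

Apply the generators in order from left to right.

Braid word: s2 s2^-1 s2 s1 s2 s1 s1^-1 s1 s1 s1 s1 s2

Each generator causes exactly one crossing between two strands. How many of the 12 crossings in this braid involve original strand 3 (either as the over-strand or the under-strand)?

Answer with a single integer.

Answer: 10

Derivation:
Gen 1: crossing 2x3. Involves strand 3? yes. Count so far: 1
Gen 2: crossing 3x2. Involves strand 3? yes. Count so far: 2
Gen 3: crossing 2x3. Involves strand 3? yes. Count so far: 3
Gen 4: crossing 1x3. Involves strand 3? yes. Count so far: 4
Gen 5: crossing 1x2. Involves strand 3? no. Count so far: 4
Gen 6: crossing 3x2. Involves strand 3? yes. Count so far: 5
Gen 7: crossing 2x3. Involves strand 3? yes. Count so far: 6
Gen 8: crossing 3x2. Involves strand 3? yes. Count so far: 7
Gen 9: crossing 2x3. Involves strand 3? yes. Count so far: 8
Gen 10: crossing 3x2. Involves strand 3? yes. Count so far: 9
Gen 11: crossing 2x3. Involves strand 3? yes. Count so far: 10
Gen 12: crossing 2x1. Involves strand 3? no. Count so far: 10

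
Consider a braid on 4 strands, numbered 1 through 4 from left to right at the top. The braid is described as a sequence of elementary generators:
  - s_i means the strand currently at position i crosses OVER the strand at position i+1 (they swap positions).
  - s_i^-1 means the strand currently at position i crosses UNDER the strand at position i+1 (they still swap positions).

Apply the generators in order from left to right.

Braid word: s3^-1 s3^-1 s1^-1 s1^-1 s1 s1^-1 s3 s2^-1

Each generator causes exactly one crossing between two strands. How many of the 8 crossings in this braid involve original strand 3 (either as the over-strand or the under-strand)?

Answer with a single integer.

Gen 1: crossing 3x4. Involves strand 3? yes. Count so far: 1
Gen 2: crossing 4x3. Involves strand 3? yes. Count so far: 2
Gen 3: crossing 1x2. Involves strand 3? no. Count so far: 2
Gen 4: crossing 2x1. Involves strand 3? no. Count so far: 2
Gen 5: crossing 1x2. Involves strand 3? no. Count so far: 2
Gen 6: crossing 2x1. Involves strand 3? no. Count so far: 2
Gen 7: crossing 3x4. Involves strand 3? yes. Count so far: 3
Gen 8: crossing 2x4. Involves strand 3? no. Count so far: 3

Answer: 3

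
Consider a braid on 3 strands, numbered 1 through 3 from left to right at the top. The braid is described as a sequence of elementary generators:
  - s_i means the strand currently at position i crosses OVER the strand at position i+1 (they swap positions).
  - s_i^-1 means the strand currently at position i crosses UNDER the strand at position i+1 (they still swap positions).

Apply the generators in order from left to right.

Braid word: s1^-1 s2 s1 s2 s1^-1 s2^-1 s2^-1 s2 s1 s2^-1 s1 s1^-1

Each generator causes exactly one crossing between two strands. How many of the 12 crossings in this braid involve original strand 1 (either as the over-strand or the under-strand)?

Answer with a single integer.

Answer: 6

Derivation:
Gen 1: crossing 1x2. Involves strand 1? yes. Count so far: 1
Gen 2: crossing 1x3. Involves strand 1? yes. Count so far: 2
Gen 3: crossing 2x3. Involves strand 1? no. Count so far: 2
Gen 4: crossing 2x1. Involves strand 1? yes. Count so far: 3
Gen 5: crossing 3x1. Involves strand 1? yes. Count so far: 4
Gen 6: crossing 3x2. Involves strand 1? no. Count so far: 4
Gen 7: crossing 2x3. Involves strand 1? no. Count so far: 4
Gen 8: crossing 3x2. Involves strand 1? no. Count so far: 4
Gen 9: crossing 1x2. Involves strand 1? yes. Count so far: 5
Gen 10: crossing 1x3. Involves strand 1? yes. Count so far: 6
Gen 11: crossing 2x3. Involves strand 1? no. Count so far: 6
Gen 12: crossing 3x2. Involves strand 1? no. Count so far: 6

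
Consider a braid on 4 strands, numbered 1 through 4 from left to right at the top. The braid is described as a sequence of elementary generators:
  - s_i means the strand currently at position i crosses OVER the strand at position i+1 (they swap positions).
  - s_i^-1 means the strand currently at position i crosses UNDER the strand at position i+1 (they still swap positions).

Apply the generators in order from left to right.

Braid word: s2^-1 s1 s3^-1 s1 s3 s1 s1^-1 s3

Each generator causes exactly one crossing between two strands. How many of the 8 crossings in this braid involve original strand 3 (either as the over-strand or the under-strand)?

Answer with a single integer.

Gen 1: crossing 2x3. Involves strand 3? yes. Count so far: 1
Gen 2: crossing 1x3. Involves strand 3? yes. Count so far: 2
Gen 3: crossing 2x4. Involves strand 3? no. Count so far: 2
Gen 4: crossing 3x1. Involves strand 3? yes. Count so far: 3
Gen 5: crossing 4x2. Involves strand 3? no. Count so far: 3
Gen 6: crossing 1x3. Involves strand 3? yes. Count so far: 4
Gen 7: crossing 3x1. Involves strand 3? yes. Count so far: 5
Gen 8: crossing 2x4. Involves strand 3? no. Count so far: 5

Answer: 5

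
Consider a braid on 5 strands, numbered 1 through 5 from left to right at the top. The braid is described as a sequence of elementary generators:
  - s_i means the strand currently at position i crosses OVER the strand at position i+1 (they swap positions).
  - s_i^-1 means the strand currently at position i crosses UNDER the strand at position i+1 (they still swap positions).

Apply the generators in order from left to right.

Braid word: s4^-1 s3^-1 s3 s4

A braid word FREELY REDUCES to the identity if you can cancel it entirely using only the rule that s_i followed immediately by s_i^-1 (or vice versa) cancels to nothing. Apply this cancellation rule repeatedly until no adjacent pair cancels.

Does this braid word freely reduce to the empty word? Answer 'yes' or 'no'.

Gen 1 (s4^-1): push. Stack: [s4^-1]
Gen 2 (s3^-1): push. Stack: [s4^-1 s3^-1]
Gen 3 (s3): cancels prior s3^-1. Stack: [s4^-1]
Gen 4 (s4): cancels prior s4^-1. Stack: []
Reduced word: (empty)

Answer: yes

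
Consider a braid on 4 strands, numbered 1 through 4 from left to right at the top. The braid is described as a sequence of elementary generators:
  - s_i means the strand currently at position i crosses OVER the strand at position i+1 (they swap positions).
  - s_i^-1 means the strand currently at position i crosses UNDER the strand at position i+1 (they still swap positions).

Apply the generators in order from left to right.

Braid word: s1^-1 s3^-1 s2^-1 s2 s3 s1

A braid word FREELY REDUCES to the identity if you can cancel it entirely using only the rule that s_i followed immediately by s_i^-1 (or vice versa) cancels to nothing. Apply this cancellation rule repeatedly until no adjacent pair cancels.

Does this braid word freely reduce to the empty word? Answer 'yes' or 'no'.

Answer: yes

Derivation:
Gen 1 (s1^-1): push. Stack: [s1^-1]
Gen 2 (s3^-1): push. Stack: [s1^-1 s3^-1]
Gen 3 (s2^-1): push. Stack: [s1^-1 s3^-1 s2^-1]
Gen 4 (s2): cancels prior s2^-1. Stack: [s1^-1 s3^-1]
Gen 5 (s3): cancels prior s3^-1. Stack: [s1^-1]
Gen 6 (s1): cancels prior s1^-1. Stack: []
Reduced word: (empty)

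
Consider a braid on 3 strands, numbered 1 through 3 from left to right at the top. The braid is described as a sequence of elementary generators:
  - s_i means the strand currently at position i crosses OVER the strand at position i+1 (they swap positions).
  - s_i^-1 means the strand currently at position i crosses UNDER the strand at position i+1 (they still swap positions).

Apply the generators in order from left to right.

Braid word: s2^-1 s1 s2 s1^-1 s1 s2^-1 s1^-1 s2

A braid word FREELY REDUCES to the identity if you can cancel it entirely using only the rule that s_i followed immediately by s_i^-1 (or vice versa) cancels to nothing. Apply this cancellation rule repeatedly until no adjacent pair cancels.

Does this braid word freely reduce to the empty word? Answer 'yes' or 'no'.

Answer: yes

Derivation:
Gen 1 (s2^-1): push. Stack: [s2^-1]
Gen 2 (s1): push. Stack: [s2^-1 s1]
Gen 3 (s2): push. Stack: [s2^-1 s1 s2]
Gen 4 (s1^-1): push. Stack: [s2^-1 s1 s2 s1^-1]
Gen 5 (s1): cancels prior s1^-1. Stack: [s2^-1 s1 s2]
Gen 6 (s2^-1): cancels prior s2. Stack: [s2^-1 s1]
Gen 7 (s1^-1): cancels prior s1. Stack: [s2^-1]
Gen 8 (s2): cancels prior s2^-1. Stack: []
Reduced word: (empty)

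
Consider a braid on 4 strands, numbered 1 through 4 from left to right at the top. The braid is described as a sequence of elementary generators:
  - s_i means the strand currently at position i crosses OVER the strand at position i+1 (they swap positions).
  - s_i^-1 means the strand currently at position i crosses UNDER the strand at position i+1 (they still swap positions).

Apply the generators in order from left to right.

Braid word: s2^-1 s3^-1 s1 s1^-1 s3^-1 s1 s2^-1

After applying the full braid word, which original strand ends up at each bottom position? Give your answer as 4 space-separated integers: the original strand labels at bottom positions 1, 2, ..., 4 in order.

Answer: 3 2 1 4

Derivation:
Gen 1 (s2^-1): strand 2 crosses under strand 3. Perm now: [1 3 2 4]
Gen 2 (s3^-1): strand 2 crosses under strand 4. Perm now: [1 3 4 2]
Gen 3 (s1): strand 1 crosses over strand 3. Perm now: [3 1 4 2]
Gen 4 (s1^-1): strand 3 crosses under strand 1. Perm now: [1 3 4 2]
Gen 5 (s3^-1): strand 4 crosses under strand 2. Perm now: [1 3 2 4]
Gen 6 (s1): strand 1 crosses over strand 3. Perm now: [3 1 2 4]
Gen 7 (s2^-1): strand 1 crosses under strand 2. Perm now: [3 2 1 4]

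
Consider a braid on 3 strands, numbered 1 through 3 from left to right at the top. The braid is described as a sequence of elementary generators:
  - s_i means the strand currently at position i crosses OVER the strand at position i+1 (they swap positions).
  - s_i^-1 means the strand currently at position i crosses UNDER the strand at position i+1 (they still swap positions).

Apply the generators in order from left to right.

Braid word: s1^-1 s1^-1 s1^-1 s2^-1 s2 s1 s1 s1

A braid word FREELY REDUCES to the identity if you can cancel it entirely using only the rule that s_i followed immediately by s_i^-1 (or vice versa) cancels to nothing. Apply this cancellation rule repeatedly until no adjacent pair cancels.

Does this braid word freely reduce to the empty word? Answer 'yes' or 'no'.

Gen 1 (s1^-1): push. Stack: [s1^-1]
Gen 2 (s1^-1): push. Stack: [s1^-1 s1^-1]
Gen 3 (s1^-1): push. Stack: [s1^-1 s1^-1 s1^-1]
Gen 4 (s2^-1): push. Stack: [s1^-1 s1^-1 s1^-1 s2^-1]
Gen 5 (s2): cancels prior s2^-1. Stack: [s1^-1 s1^-1 s1^-1]
Gen 6 (s1): cancels prior s1^-1. Stack: [s1^-1 s1^-1]
Gen 7 (s1): cancels prior s1^-1. Stack: [s1^-1]
Gen 8 (s1): cancels prior s1^-1. Stack: []
Reduced word: (empty)

Answer: yes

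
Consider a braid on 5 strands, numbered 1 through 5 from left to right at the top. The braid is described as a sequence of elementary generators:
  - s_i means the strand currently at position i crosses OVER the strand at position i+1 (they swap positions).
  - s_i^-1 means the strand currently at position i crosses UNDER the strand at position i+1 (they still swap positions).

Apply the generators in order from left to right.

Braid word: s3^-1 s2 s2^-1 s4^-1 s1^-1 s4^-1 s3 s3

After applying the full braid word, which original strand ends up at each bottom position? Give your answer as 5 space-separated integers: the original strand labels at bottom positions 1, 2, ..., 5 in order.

Gen 1 (s3^-1): strand 3 crosses under strand 4. Perm now: [1 2 4 3 5]
Gen 2 (s2): strand 2 crosses over strand 4. Perm now: [1 4 2 3 5]
Gen 3 (s2^-1): strand 4 crosses under strand 2. Perm now: [1 2 4 3 5]
Gen 4 (s4^-1): strand 3 crosses under strand 5. Perm now: [1 2 4 5 3]
Gen 5 (s1^-1): strand 1 crosses under strand 2. Perm now: [2 1 4 5 3]
Gen 6 (s4^-1): strand 5 crosses under strand 3. Perm now: [2 1 4 3 5]
Gen 7 (s3): strand 4 crosses over strand 3. Perm now: [2 1 3 4 5]
Gen 8 (s3): strand 3 crosses over strand 4. Perm now: [2 1 4 3 5]

Answer: 2 1 4 3 5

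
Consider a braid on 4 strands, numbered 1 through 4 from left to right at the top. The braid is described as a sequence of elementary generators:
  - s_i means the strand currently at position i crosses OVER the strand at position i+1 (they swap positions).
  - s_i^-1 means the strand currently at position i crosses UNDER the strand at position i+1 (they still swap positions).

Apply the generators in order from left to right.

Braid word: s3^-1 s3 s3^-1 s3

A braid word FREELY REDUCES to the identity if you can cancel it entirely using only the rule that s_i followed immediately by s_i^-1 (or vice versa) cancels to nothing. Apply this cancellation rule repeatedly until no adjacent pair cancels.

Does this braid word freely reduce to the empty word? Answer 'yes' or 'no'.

Answer: yes

Derivation:
Gen 1 (s3^-1): push. Stack: [s3^-1]
Gen 2 (s3): cancels prior s3^-1. Stack: []
Gen 3 (s3^-1): push. Stack: [s3^-1]
Gen 4 (s3): cancels prior s3^-1. Stack: []
Reduced word: (empty)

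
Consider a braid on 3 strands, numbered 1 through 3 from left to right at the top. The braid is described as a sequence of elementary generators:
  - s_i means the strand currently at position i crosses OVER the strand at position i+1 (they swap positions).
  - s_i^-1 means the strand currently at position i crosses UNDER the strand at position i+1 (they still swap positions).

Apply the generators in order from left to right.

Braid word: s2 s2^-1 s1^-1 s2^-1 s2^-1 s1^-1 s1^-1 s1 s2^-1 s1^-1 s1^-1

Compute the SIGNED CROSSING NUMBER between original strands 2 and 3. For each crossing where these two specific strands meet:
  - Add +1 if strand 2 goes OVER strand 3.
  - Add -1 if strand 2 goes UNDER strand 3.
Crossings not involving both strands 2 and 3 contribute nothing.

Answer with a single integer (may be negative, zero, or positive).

Gen 1: 2 over 3. Both 2&3? yes. Contrib: +1. Sum: 1
Gen 2: 3 under 2. Both 2&3? yes. Contrib: +1. Sum: 2
Gen 3: crossing 1x2. Both 2&3? no. Sum: 2
Gen 4: crossing 1x3. Both 2&3? no. Sum: 2
Gen 5: crossing 3x1. Both 2&3? no. Sum: 2
Gen 6: crossing 2x1. Both 2&3? no. Sum: 2
Gen 7: crossing 1x2. Both 2&3? no. Sum: 2
Gen 8: crossing 2x1. Both 2&3? no. Sum: 2
Gen 9: 2 under 3. Both 2&3? yes. Contrib: -1. Sum: 1
Gen 10: crossing 1x3. Both 2&3? no. Sum: 1
Gen 11: crossing 3x1. Both 2&3? no. Sum: 1

Answer: 1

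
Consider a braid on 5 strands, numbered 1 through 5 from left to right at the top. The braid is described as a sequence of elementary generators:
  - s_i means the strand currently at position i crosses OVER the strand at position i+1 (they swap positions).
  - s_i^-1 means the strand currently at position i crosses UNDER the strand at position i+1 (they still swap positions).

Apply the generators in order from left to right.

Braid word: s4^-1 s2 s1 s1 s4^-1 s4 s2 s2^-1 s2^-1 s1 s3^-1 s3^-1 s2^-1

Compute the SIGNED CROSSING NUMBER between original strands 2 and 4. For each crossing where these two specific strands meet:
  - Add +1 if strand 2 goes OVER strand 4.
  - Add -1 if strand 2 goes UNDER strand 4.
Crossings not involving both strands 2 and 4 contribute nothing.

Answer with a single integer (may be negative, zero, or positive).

Answer: 0

Derivation:
Gen 1: crossing 4x5. Both 2&4? no. Sum: 0
Gen 2: crossing 2x3. Both 2&4? no. Sum: 0
Gen 3: crossing 1x3. Both 2&4? no. Sum: 0
Gen 4: crossing 3x1. Both 2&4? no. Sum: 0
Gen 5: crossing 5x4. Both 2&4? no. Sum: 0
Gen 6: crossing 4x5. Both 2&4? no. Sum: 0
Gen 7: crossing 3x2. Both 2&4? no. Sum: 0
Gen 8: crossing 2x3. Both 2&4? no. Sum: 0
Gen 9: crossing 3x2. Both 2&4? no. Sum: 0
Gen 10: crossing 1x2. Both 2&4? no. Sum: 0
Gen 11: crossing 3x5. Both 2&4? no. Sum: 0
Gen 12: crossing 5x3. Both 2&4? no. Sum: 0
Gen 13: crossing 1x3. Both 2&4? no. Sum: 0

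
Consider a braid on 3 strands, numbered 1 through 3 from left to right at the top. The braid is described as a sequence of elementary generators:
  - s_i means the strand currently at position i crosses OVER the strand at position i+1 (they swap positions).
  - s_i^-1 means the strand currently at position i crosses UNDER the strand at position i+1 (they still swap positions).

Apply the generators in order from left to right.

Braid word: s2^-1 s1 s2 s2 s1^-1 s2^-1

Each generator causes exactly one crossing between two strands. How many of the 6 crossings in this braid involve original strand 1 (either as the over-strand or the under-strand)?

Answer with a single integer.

Gen 1: crossing 2x3. Involves strand 1? no. Count so far: 0
Gen 2: crossing 1x3. Involves strand 1? yes. Count so far: 1
Gen 3: crossing 1x2. Involves strand 1? yes. Count so far: 2
Gen 4: crossing 2x1. Involves strand 1? yes. Count so far: 3
Gen 5: crossing 3x1. Involves strand 1? yes. Count so far: 4
Gen 6: crossing 3x2. Involves strand 1? no. Count so far: 4

Answer: 4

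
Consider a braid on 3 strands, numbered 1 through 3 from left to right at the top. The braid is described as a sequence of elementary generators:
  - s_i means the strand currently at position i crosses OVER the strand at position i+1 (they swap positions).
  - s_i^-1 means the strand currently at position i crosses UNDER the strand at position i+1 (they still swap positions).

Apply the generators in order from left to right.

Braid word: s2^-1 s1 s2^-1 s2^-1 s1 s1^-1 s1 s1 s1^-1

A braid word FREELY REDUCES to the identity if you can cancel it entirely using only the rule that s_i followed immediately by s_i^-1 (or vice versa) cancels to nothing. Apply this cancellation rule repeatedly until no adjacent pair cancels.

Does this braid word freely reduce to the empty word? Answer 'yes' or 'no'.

Gen 1 (s2^-1): push. Stack: [s2^-1]
Gen 2 (s1): push. Stack: [s2^-1 s1]
Gen 3 (s2^-1): push. Stack: [s2^-1 s1 s2^-1]
Gen 4 (s2^-1): push. Stack: [s2^-1 s1 s2^-1 s2^-1]
Gen 5 (s1): push. Stack: [s2^-1 s1 s2^-1 s2^-1 s1]
Gen 6 (s1^-1): cancels prior s1. Stack: [s2^-1 s1 s2^-1 s2^-1]
Gen 7 (s1): push. Stack: [s2^-1 s1 s2^-1 s2^-1 s1]
Gen 8 (s1): push. Stack: [s2^-1 s1 s2^-1 s2^-1 s1 s1]
Gen 9 (s1^-1): cancels prior s1. Stack: [s2^-1 s1 s2^-1 s2^-1 s1]
Reduced word: s2^-1 s1 s2^-1 s2^-1 s1

Answer: no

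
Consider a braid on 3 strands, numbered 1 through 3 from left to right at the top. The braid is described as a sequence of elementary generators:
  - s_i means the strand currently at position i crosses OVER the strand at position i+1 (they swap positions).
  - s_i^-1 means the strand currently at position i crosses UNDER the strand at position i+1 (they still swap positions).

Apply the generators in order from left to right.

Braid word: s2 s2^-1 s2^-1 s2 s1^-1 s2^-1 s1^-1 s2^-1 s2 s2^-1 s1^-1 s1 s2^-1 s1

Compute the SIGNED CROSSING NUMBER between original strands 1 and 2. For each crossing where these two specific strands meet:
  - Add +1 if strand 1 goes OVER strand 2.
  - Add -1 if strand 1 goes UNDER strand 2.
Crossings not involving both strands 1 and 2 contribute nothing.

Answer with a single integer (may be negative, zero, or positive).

Gen 1: crossing 2x3. Both 1&2? no. Sum: 0
Gen 2: crossing 3x2. Both 1&2? no. Sum: 0
Gen 3: crossing 2x3. Both 1&2? no. Sum: 0
Gen 4: crossing 3x2. Both 1&2? no. Sum: 0
Gen 5: 1 under 2. Both 1&2? yes. Contrib: -1. Sum: -1
Gen 6: crossing 1x3. Both 1&2? no. Sum: -1
Gen 7: crossing 2x3. Both 1&2? no. Sum: -1
Gen 8: 2 under 1. Both 1&2? yes. Contrib: +1. Sum: 0
Gen 9: 1 over 2. Both 1&2? yes. Contrib: +1. Sum: 1
Gen 10: 2 under 1. Both 1&2? yes. Contrib: +1. Sum: 2
Gen 11: crossing 3x1. Both 1&2? no. Sum: 2
Gen 12: crossing 1x3. Both 1&2? no. Sum: 2
Gen 13: 1 under 2. Both 1&2? yes. Contrib: -1. Sum: 1
Gen 14: crossing 3x2. Both 1&2? no. Sum: 1

Answer: 1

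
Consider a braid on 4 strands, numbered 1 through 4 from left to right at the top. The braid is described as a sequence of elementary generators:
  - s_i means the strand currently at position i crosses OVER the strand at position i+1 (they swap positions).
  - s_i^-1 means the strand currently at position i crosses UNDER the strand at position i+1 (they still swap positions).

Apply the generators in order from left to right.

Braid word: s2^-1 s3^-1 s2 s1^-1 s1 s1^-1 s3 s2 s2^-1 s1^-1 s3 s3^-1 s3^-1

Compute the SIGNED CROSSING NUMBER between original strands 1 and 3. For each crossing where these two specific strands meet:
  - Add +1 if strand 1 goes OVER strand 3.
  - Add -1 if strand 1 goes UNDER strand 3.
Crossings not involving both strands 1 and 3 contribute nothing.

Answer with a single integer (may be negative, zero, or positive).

Gen 1: crossing 2x3. Both 1&3? no. Sum: 0
Gen 2: crossing 2x4. Both 1&3? no. Sum: 0
Gen 3: crossing 3x4. Both 1&3? no. Sum: 0
Gen 4: crossing 1x4. Both 1&3? no. Sum: 0
Gen 5: crossing 4x1. Both 1&3? no. Sum: 0
Gen 6: crossing 1x4. Both 1&3? no. Sum: 0
Gen 7: crossing 3x2. Both 1&3? no. Sum: 0
Gen 8: crossing 1x2. Both 1&3? no. Sum: 0
Gen 9: crossing 2x1. Both 1&3? no. Sum: 0
Gen 10: crossing 4x1. Both 1&3? no. Sum: 0
Gen 11: crossing 2x3. Both 1&3? no. Sum: 0
Gen 12: crossing 3x2. Both 1&3? no. Sum: 0
Gen 13: crossing 2x3. Both 1&3? no. Sum: 0

Answer: 0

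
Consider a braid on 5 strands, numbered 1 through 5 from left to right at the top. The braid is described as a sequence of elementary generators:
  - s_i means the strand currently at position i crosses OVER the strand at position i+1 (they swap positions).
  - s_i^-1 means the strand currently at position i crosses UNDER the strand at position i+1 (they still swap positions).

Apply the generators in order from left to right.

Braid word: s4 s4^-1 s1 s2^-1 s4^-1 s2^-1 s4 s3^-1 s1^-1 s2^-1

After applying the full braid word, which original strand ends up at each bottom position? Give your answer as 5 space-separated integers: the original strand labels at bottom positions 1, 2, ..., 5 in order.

Answer: 1 4 2 3 5

Derivation:
Gen 1 (s4): strand 4 crosses over strand 5. Perm now: [1 2 3 5 4]
Gen 2 (s4^-1): strand 5 crosses under strand 4. Perm now: [1 2 3 4 5]
Gen 3 (s1): strand 1 crosses over strand 2. Perm now: [2 1 3 4 5]
Gen 4 (s2^-1): strand 1 crosses under strand 3. Perm now: [2 3 1 4 5]
Gen 5 (s4^-1): strand 4 crosses under strand 5. Perm now: [2 3 1 5 4]
Gen 6 (s2^-1): strand 3 crosses under strand 1. Perm now: [2 1 3 5 4]
Gen 7 (s4): strand 5 crosses over strand 4. Perm now: [2 1 3 4 5]
Gen 8 (s3^-1): strand 3 crosses under strand 4. Perm now: [2 1 4 3 5]
Gen 9 (s1^-1): strand 2 crosses under strand 1. Perm now: [1 2 4 3 5]
Gen 10 (s2^-1): strand 2 crosses under strand 4. Perm now: [1 4 2 3 5]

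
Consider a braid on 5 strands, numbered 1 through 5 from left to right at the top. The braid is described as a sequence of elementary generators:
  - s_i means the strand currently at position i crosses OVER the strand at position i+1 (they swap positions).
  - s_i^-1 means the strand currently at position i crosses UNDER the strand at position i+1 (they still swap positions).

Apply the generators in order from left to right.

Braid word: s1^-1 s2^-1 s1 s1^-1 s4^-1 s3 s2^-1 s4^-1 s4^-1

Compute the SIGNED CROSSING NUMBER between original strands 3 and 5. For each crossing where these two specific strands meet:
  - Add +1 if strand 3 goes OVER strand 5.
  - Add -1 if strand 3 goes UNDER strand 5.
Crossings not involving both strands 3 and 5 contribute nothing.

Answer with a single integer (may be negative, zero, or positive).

Gen 1: crossing 1x2. Both 3&5? no. Sum: 0
Gen 2: crossing 1x3. Both 3&5? no. Sum: 0
Gen 3: crossing 2x3. Both 3&5? no. Sum: 0
Gen 4: crossing 3x2. Both 3&5? no. Sum: 0
Gen 5: crossing 4x5. Both 3&5? no. Sum: 0
Gen 6: crossing 1x5. Both 3&5? no. Sum: 0
Gen 7: 3 under 5. Both 3&5? yes. Contrib: -1. Sum: -1
Gen 8: crossing 1x4. Both 3&5? no. Sum: -1
Gen 9: crossing 4x1. Both 3&5? no. Sum: -1

Answer: -1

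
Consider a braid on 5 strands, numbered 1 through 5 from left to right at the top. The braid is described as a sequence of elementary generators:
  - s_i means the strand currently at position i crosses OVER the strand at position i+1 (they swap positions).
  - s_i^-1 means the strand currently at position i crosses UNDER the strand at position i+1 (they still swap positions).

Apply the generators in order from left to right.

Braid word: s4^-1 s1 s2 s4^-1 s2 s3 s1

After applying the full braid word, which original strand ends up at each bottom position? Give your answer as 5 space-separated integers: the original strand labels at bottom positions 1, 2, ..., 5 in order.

Gen 1 (s4^-1): strand 4 crosses under strand 5. Perm now: [1 2 3 5 4]
Gen 2 (s1): strand 1 crosses over strand 2. Perm now: [2 1 3 5 4]
Gen 3 (s2): strand 1 crosses over strand 3. Perm now: [2 3 1 5 4]
Gen 4 (s4^-1): strand 5 crosses under strand 4. Perm now: [2 3 1 4 5]
Gen 5 (s2): strand 3 crosses over strand 1. Perm now: [2 1 3 4 5]
Gen 6 (s3): strand 3 crosses over strand 4. Perm now: [2 1 4 3 5]
Gen 7 (s1): strand 2 crosses over strand 1. Perm now: [1 2 4 3 5]

Answer: 1 2 4 3 5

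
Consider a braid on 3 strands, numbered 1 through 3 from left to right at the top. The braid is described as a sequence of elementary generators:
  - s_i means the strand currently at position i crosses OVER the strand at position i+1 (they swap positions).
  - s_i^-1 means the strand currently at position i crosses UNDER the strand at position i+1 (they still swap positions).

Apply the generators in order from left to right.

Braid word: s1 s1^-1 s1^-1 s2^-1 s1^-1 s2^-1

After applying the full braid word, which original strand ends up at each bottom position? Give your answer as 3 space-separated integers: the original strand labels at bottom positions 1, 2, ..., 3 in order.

Answer: 3 1 2

Derivation:
Gen 1 (s1): strand 1 crosses over strand 2. Perm now: [2 1 3]
Gen 2 (s1^-1): strand 2 crosses under strand 1. Perm now: [1 2 3]
Gen 3 (s1^-1): strand 1 crosses under strand 2. Perm now: [2 1 3]
Gen 4 (s2^-1): strand 1 crosses under strand 3. Perm now: [2 3 1]
Gen 5 (s1^-1): strand 2 crosses under strand 3. Perm now: [3 2 1]
Gen 6 (s2^-1): strand 2 crosses under strand 1. Perm now: [3 1 2]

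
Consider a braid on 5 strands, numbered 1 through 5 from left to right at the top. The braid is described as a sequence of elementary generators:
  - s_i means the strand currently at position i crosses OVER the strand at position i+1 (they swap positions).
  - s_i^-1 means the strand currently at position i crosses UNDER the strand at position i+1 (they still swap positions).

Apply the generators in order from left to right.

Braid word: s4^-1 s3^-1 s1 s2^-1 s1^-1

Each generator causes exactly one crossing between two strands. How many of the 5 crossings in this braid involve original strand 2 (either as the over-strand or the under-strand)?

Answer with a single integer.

Gen 1: crossing 4x5. Involves strand 2? no. Count so far: 0
Gen 2: crossing 3x5. Involves strand 2? no. Count so far: 0
Gen 3: crossing 1x2. Involves strand 2? yes. Count so far: 1
Gen 4: crossing 1x5. Involves strand 2? no. Count so far: 1
Gen 5: crossing 2x5. Involves strand 2? yes. Count so far: 2

Answer: 2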